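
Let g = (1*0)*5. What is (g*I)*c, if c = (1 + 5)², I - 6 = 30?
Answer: 0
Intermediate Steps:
I = 36 (I = 6 + 30 = 36)
g = 0 (g = 0*5 = 0)
c = 36 (c = 6² = 36)
(g*I)*c = (0*36)*36 = 0*36 = 0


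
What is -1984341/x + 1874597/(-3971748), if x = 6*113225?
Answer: -1525801645003/449701167300 ≈ -3.3929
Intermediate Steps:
x = 679350
-1984341/x + 1874597/(-3971748) = -1984341/679350 + 1874597/(-3971748) = -1984341*1/679350 + 1874597*(-1/3971748) = -661447/226450 - 1874597/3971748 = -1525801645003/449701167300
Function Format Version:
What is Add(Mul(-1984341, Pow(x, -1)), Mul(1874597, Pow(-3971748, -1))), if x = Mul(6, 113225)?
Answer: Rational(-1525801645003, 449701167300) ≈ -3.3929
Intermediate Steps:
x = 679350
Add(Mul(-1984341, Pow(x, -1)), Mul(1874597, Pow(-3971748, -1))) = Add(Mul(-1984341, Pow(679350, -1)), Mul(1874597, Pow(-3971748, -1))) = Add(Mul(-1984341, Rational(1, 679350)), Mul(1874597, Rational(-1, 3971748))) = Add(Rational(-661447, 226450), Rational(-1874597, 3971748)) = Rational(-1525801645003, 449701167300)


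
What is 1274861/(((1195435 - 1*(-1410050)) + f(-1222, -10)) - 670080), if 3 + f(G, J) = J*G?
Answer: 1274861/1947622 ≈ 0.65457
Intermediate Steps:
f(G, J) = -3 + G*J (f(G, J) = -3 + J*G = -3 + G*J)
1274861/(((1195435 - 1*(-1410050)) + f(-1222, -10)) - 670080) = 1274861/(((1195435 - 1*(-1410050)) + (-3 - 1222*(-10))) - 670080) = 1274861/(((1195435 + 1410050) + (-3 + 12220)) - 670080) = 1274861/((2605485 + 12217) - 670080) = 1274861/(2617702 - 670080) = 1274861/1947622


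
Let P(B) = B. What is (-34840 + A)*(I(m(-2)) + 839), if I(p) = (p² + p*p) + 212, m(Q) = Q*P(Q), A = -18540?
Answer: -57810540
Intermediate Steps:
m(Q) = Q² (m(Q) = Q*Q = Q²)
I(p) = 212 + 2*p² (I(p) = (p² + p²) + 212 = 2*p² + 212 = 212 + 2*p²)
(-34840 + A)*(I(m(-2)) + 839) = (-34840 - 18540)*((212 + 2*((-2)²)²) + 839) = -53380*((212 + 2*4²) + 839) = -53380*((212 + 2*16) + 839) = -53380*((212 + 32) + 839) = -53380*(244 + 839) = -53380*1083 = -57810540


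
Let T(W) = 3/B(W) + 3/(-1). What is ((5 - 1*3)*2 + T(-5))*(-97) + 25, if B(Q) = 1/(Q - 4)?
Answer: 2547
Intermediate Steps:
B(Q) = 1/(-4 + Q)
T(W) = -15 + 3*W (T(W) = 3/(1/(-4 + W)) + 3/(-1) = 3*(-4 + W) + 3*(-1) = (-12 + 3*W) - 3 = -15 + 3*W)
((5 - 1*3)*2 + T(-5))*(-97) + 25 = ((5 - 1*3)*2 + (-15 + 3*(-5)))*(-97) + 25 = ((5 - 3)*2 + (-15 - 15))*(-97) + 25 = (2*2 - 30)*(-97) + 25 = (4 - 30)*(-97) + 25 = -26*(-97) + 25 = 2522 + 25 = 2547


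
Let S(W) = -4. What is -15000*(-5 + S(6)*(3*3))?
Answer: 615000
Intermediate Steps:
-15000*(-5 + S(6)*(3*3)) = -15000*(-5 - 12*3) = -15000*(-5 - 4*9) = -15000*(-5 - 36) = -15000*(-41) = 615000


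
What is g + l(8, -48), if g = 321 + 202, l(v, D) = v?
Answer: 531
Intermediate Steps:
g = 523
g + l(8, -48) = 523 + 8 = 531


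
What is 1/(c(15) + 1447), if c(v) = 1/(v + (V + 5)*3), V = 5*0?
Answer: 30/43411 ≈ 0.00069107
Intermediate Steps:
V = 0
c(v) = 1/(15 + v) (c(v) = 1/(v + (0 + 5)*3) = 1/(v + 5*3) = 1/(v + 15) = 1/(15 + v))
1/(c(15) + 1447) = 1/(1/(15 + 15) + 1447) = 1/(1/30 + 1447) = 1/(43411/30) = 30/43411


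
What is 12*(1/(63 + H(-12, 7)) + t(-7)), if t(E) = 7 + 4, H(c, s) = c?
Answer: 2248/17 ≈ 132.24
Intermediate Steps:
t(E) = 11
12*(1/(63 + H(-12, 7)) + t(-7)) = 12*(1/(63 - 12) + 11) = 12*(1/51 + 11) = 12*(562/51) = 2248/17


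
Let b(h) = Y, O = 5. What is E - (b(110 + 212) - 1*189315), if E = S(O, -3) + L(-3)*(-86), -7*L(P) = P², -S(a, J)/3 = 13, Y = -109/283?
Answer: 375175561/1981 ≈ 1.8939e+5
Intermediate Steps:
Y = -109/283 (Y = -109*1/283 = -109/283 ≈ -0.38516)
S(a, J) = -39 (S(a, J) = -3*13 = -39)
b(h) = -109/283
L(P) = -P²/7
E = 501/7 (E = -39 - ⅐*(-3)²*(-86) = -39 - ⅐*9*(-86) = -39 - 9/7*(-86) = -39 + 774/7 = 501/7 ≈ 71.571)
E - (b(110 + 212) - 1*189315) = 501/7 - (-109/283 - 1*189315) = 501/7 - (-109/283 - 189315) = 501/7 - 1*(-53576254/283) = 501/7 + 53576254/283 = 375175561/1981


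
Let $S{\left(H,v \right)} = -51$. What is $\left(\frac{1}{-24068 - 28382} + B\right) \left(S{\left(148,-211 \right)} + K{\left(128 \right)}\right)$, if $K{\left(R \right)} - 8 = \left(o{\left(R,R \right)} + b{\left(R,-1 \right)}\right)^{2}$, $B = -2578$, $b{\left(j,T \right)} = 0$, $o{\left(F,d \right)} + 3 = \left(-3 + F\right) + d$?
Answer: $- \frac{8445192020157}{52450} \approx -1.6101 \cdot 10^{8}$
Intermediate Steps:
$o{\left(F,d \right)} = -6 + F + d$ ($o{\left(F,d \right)} = -3 + \left(\left(-3 + F\right) + d\right) = -3 + \left(-3 + F + d\right) = -6 + F + d$)
$K{\left(R \right)} = 8 + \left(-6 + 2 R\right)^{2}$ ($K{\left(R \right)} = 8 + \left(\left(-6 + R + R\right) + 0\right)^{2} = 8 + \left(\left(-6 + 2 R\right) + 0\right)^{2} = 8 + \left(-6 + 2 R\right)^{2}$)
$\left(\frac{1}{-24068 - 28382} + B\right) \left(S{\left(148,-211 \right)} + K{\left(128 \right)}\right) = \left(\frac{1}{-24068 - 28382} - 2578\right) \left(-51 + \left(8 + 4 \left(-3 + 128\right)^{2}\right)\right) = \left(\frac{1}{-52450} - 2578\right) \left(-51 + \left(8 + 4 \cdot 125^{2}\right)\right) = \left(- \frac{1}{52450} - 2578\right) \left(-51 + \left(8 + 4 \cdot 15625\right)\right) = - \frac{135216101 \left(-51 + \left(8 + 62500\right)\right)}{52450} = - \frac{135216101 \left(-51 + 62508\right)}{52450} = \left(- \frac{135216101}{52450}\right) 62457 = - \frac{8445192020157}{52450}$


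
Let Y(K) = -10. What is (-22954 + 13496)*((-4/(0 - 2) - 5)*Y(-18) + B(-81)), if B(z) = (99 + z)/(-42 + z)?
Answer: -11576592/41 ≈ -2.8236e+5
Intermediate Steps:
B(z) = (99 + z)/(-42 + z)
(-22954 + 13496)*((-4/(0 - 2) - 5)*Y(-18) + B(-81)) = (-22954 + 13496)*((-4/(0 - 2) - 5)*(-10) + (99 - 81)/(-42 - 81)) = -9458*((-4/(-2) - 5)*(-10) + 18/(-123)) = -9458*((-4*(-½) - 5)*(-10) - 1/123*18) = -9458*((2 - 5)*(-10) - 6/41) = -9458*(-3*(-10) - 6/41) = -9458*(30 - 6/41) = -9458*1224/41 = -11576592/41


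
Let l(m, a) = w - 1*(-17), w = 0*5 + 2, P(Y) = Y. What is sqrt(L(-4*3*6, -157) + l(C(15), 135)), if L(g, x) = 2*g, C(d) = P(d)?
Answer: 5*I*sqrt(5) ≈ 11.18*I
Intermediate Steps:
C(d) = d
w = 2 (w = 0 + 2 = 2)
l(m, a) = 19 (l(m, a) = 2 - 1*(-17) = 2 + 17 = 19)
sqrt(L(-4*3*6, -157) + l(C(15), 135)) = sqrt(2*(-4*3*6) + 19) = sqrt(2*(-12*6) + 19) = sqrt(2*(-72) + 19) = sqrt(-144 + 19) = sqrt(-125) = 5*I*sqrt(5)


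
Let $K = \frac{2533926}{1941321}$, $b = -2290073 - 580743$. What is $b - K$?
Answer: $- \frac{1857725973954}{647107} \approx -2.8708 \cdot 10^{6}$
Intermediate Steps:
$b = -2870816$ ($b = -2290073 - 580743 = -2870816$)
$K = \frac{844642}{647107}$ ($K = 2533926 \cdot \frac{1}{1941321} = \frac{844642}{647107} \approx 1.3053$)
$b - K = -2870816 - \frac{844642}{647107} = - \frac{1857725973954}{647107}$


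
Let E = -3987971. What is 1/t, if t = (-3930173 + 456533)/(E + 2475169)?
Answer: 756401/1736820 ≈ 0.43551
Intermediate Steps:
t = 1736820/756401 (t = (-3930173 + 456533)/(-3987971 + 2475169) = -3473640/(-1512802) = -3473640*(-1/1512802) = 1736820/756401 ≈ 2.2962)
1/t = 1/(1736820/756401) = 756401/1736820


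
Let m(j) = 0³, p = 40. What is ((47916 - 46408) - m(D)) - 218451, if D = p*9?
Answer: -216943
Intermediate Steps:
D = 360 (D = 40*9 = 360)
m(j) = 0
((47916 - 46408) - m(D)) - 218451 = ((47916 - 46408) - 1*0) - 218451 = (1508 + 0) - 218451 = 1508 - 218451 = -216943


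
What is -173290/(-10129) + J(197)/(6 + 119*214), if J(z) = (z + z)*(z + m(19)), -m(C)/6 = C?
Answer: 2372640719/129002944 ≈ 18.392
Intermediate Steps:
m(C) = -6*C
J(z) = 2*z*(-114 + z) (J(z) = (z + z)*(z - 6*19) = (2*z)*(z - 114) = (2*z)*(-114 + z) = 2*z*(-114 + z))
-173290/(-10129) + J(197)/(6 + 119*214) = -173290/(-10129) + (2*197*(-114 + 197))/(6 + 119*214) = -173290*(-1/10129) + (2*197*83)/(6 + 25466) = 173290/10129 + 32702/25472 = 173290/10129 + 32702*(1/25472) = 173290/10129 + 16351/12736 = 2372640719/129002944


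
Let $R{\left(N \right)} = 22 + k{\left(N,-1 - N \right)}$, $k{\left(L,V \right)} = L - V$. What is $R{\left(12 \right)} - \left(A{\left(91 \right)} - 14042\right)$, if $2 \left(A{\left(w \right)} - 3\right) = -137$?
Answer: $\frac{28309}{2} \approx 14155.0$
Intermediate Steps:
$A{\left(w \right)} = - \frac{131}{2}$ ($A{\left(w \right)} = 3 + \frac{1}{2} \left(-137\right) = 3 - \frac{137}{2} = - \frac{131}{2}$)
$R{\left(N \right)} = 23 + 2 N$ ($R{\left(N \right)} = 22 + \left(N - \left(-1 - N\right)\right) = 22 + \left(N + \left(1 + N\right)\right) = 22 + \left(1 + 2 N\right) = 23 + 2 N$)
$R{\left(12 \right)} - \left(A{\left(91 \right)} - 14042\right) = \left(23 + 2 \cdot 12\right) - \left(- \frac{131}{2} - 14042\right) = \left(23 + 24\right) - \left(- \frac{131}{2} - 14042\right) = 47 - - \frac{28215}{2} = 47 + \frac{28215}{2} = \frac{28309}{2}$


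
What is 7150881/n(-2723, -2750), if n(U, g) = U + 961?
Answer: -7150881/1762 ≈ -4058.4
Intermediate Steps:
n(U, g) = 961 + U
7150881/n(-2723, -2750) = 7150881/(961 - 2723) = 7150881/(-1762) = 7150881*(-1/1762) = -7150881/1762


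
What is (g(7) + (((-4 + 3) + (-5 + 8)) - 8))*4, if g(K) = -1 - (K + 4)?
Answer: -72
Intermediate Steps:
g(K) = -5 - K (g(K) = -1 - (4 + K) = -1 + (-4 - K) = -5 - K)
(g(7) + (((-4 + 3) + (-5 + 8)) - 8))*4 = ((-5 - 1*7) + (((-4 + 3) + (-5 + 8)) - 8))*4 = ((-5 - 7) + ((-1 + 3) - 8))*4 = (-12 + (2 - 8))*4 = (-12 - 6)*4 = -18*4 = -72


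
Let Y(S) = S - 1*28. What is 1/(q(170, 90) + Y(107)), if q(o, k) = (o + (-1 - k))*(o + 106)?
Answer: 1/21883 ≈ 4.5698e-5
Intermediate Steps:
Y(S) = -28 + S (Y(S) = S - 28 = -28 + S)
q(o, k) = (106 + o)*(-1 + o - k) (q(o, k) = (-1 + o - k)*(106 + o) = (106 + o)*(-1 + o - k))
1/(q(170, 90) + Y(107)) = 1/((-106 + 170² - 106*90 + 105*170 - 1*90*170) + (-28 + 107)) = 1/((-106 + 28900 - 9540 + 17850 - 15300) + 79) = 1/(21804 + 79) = 1/21883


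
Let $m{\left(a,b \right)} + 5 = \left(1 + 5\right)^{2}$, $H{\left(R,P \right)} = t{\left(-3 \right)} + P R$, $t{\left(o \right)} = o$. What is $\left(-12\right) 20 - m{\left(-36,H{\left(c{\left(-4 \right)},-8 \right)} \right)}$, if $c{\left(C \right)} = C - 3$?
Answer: $-271$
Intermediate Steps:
$c{\left(C \right)} = -3 + C$
$H{\left(R,P \right)} = -3 + P R$
$m{\left(a,b \right)} = 31$ ($m{\left(a,b \right)} = -5 + \left(1 + 5\right)^{2} = -5 + 6^{2} = -5 + 36 = 31$)
$\left(-12\right) 20 - m{\left(-36,H{\left(c{\left(-4 \right)},-8 \right)} \right)} = \left(-12\right) 20 - 31 = -240 - 31 = -271$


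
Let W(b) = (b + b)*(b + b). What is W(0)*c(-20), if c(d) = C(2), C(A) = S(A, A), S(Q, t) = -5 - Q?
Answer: 0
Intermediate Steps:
W(b) = 4*b**2 (W(b) = (2*b)*(2*b) = 4*b**2)
C(A) = -5 - A
c(d) = -7 (c(d) = -5 - 1*2 = -5 - 2 = -7)
W(0)*c(-20) = (4*0**2)*(-7) = (4*0)*(-7) = 0*(-7) = 0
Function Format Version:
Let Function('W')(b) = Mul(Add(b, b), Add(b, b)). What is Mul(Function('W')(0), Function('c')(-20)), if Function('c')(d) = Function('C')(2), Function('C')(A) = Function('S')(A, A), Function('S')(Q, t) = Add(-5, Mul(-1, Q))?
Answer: 0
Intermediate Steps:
Function('W')(b) = Mul(4, Pow(b, 2)) (Function('W')(b) = Mul(Mul(2, b), Mul(2, b)) = Mul(4, Pow(b, 2)))
Function('C')(A) = Add(-5, Mul(-1, A))
Function('c')(d) = -7 (Function('c')(d) = Add(-5, Mul(-1, 2)) = Add(-5, -2) = -7)
Mul(Function('W')(0), Function('c')(-20)) = Mul(Mul(4, Pow(0, 2)), -7) = Mul(Mul(4, 0), -7) = Mul(0, -7) = 0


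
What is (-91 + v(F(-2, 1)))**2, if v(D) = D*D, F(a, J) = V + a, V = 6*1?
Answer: 5625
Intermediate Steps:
V = 6
F(a, J) = 6 + a
v(D) = D**2
(-91 + v(F(-2, 1)))**2 = (-91 + (6 - 2)**2)**2 = (-91 + 4**2)**2 = (-91 + 16)**2 = (-75)**2 = 5625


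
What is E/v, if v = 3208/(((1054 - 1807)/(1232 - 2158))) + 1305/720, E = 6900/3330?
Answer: 184736/351881581 ≈ 0.00052499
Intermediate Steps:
E = 230/111 (E = 6900*(1/3330) = 230/111 ≈ 2.0721)
v = 47551565/12048 (v = 3208/((-753/(-926))) + 1305*(1/720) = 3208/((-753*(-1/926))) + 29/16 = 3208/(753/926) + 29/16 = 3208*(926/753) + 29/16 = 2970608/753 + 29/16 = 47551565/12048 ≈ 3946.8)
E/v = 230/(111*(47551565/12048)) = (230/111)*(12048/47551565) = 184736/351881581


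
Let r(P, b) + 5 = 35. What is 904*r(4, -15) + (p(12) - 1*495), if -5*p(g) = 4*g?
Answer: 133077/5 ≈ 26615.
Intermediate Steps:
p(g) = -4*g/5
r(P, b) = 30 (r(P, b) = -5 + 35 = 30)
904*r(4, -15) + (p(12) - 1*495) = 904*30 + (-⅘*12 - 1*495) = 27120 + (-48/5 - 495) = 27120 - 2523/5 = 133077/5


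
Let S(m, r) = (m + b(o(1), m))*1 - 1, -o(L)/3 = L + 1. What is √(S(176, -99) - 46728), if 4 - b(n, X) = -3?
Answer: 37*I*√34 ≈ 215.75*I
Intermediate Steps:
o(L) = -3 - 3*L (o(L) = -3*(L + 1) = -3*(1 + L) = -3 - 3*L)
b(n, X) = 7 (b(n, X) = 4 - 1*(-3) = 4 + 3 = 7)
S(m, r) = 6 + m (S(m, r) = (m + 7)*1 - 1 = (7 + m)*1 - 1 = (7 + m) - 1 = 6 + m)
√(S(176, -99) - 46728) = √((6 + 176) - 46728) = √(182 - 46728) = √(-46546) = 37*I*√34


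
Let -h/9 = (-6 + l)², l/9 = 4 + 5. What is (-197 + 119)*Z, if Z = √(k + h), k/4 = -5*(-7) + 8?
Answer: -78*I*√50453 ≈ -17520.0*I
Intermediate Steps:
k = 172 (k = 4*(-5*(-7) + 8) = 4*(35 + 8) = 4*43 = 172)
l = 81 (l = 9*(4 + 5) = 9*9 = 81)
h = -50625 (h = -9*(-6 + 81)² = -9*75² = -9*5625 = -50625)
Z = I*√50453 (Z = √(172 - 50625) = √(-50453) = I*√50453 ≈ 224.62*I)
(-197 + 119)*Z = (-197 + 119)*(I*√50453) = -78*I*√50453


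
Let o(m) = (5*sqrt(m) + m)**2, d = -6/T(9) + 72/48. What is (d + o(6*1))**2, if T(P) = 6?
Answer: 225529/4 + 22380*sqrt(6) ≈ 1.1120e+5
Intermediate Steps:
d = 1/2 (d = -6/6 + 72/48 = -6*1/6 + 72*(1/48) = -1 + 3/2 = 1/2 ≈ 0.50000)
o(m) = (m + 5*sqrt(m))**2
(d + o(6*1))**2 = (1/2 + (6*1 + 5*sqrt(6*1))**2)**2 = (1/2 + (6 + 5*sqrt(6))**2)**2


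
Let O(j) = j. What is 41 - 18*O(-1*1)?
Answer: 59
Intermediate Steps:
41 - 18*O(-1*1) = 41 - (-18) = 41 - 18*(-1) = 41 + 18 = 59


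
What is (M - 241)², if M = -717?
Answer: 917764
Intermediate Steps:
(M - 241)² = (-717 - 241)² = (-958)² = 917764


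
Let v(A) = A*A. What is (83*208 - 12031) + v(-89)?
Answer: 13154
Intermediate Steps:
v(A) = A²
(83*208 - 12031) + v(-89) = (83*208 - 12031) + (-89)² = (17264 - 12031) + 7921 = 5233 + 7921 = 13154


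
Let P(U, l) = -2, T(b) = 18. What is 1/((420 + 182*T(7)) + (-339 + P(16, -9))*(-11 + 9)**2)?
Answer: 1/2332 ≈ 0.00042882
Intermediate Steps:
1/((420 + 182*T(7)) + (-339 + P(16, -9))*(-11 + 9)**2) = 1/((420 + 182*18) + (-339 - 2)*(-11 + 9)**2) = 1/((420 + 3276) - 341*(-2)**2) = 1/(3696 - 341*4) = 1/(3696 - 1364) = 1/2332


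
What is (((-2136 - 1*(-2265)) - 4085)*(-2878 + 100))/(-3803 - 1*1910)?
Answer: -10989768/5713 ≈ -1923.6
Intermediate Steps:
(((-2136 - 1*(-2265)) - 4085)*(-2878 + 100))/(-3803 - 1*1910) = (((-2136 + 2265) - 4085)*(-2778))/(-3803 - 1910) = ((129 - 4085)*(-2778))/(-5713) = -3956*(-2778)*(-1/5713) = 10989768*(-1/5713) = -10989768/5713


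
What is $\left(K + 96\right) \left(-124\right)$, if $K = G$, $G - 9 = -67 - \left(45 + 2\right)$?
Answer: $1116$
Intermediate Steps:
$G = -105$ ($G = 9 - 114 = -105$)
$K = -105$
$\left(K + 96\right) \left(-124\right) = \left(-105 + 96\right) \left(-124\right) = \left(-9\right) \left(-124\right) = 1116$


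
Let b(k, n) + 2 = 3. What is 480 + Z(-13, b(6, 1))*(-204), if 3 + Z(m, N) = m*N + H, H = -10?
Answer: 5784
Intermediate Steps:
b(k, n) = 1 (b(k, n) = -2 + 3 = 1)
Z(m, N) = -13 + N*m (Z(m, N) = -3 + (m*N - 10) = -3 + (N*m - 10) = -3 + (-10 + N*m) = -13 + N*m)
480 + Z(-13, b(6, 1))*(-204) = 480 + (-13 + 1*(-13))*(-204) = 480 + (-13 - 13)*(-204) = 480 - 26*(-204) = 480 + 5304 = 5784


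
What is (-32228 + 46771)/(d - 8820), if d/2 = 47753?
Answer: 14543/86686 ≈ 0.16777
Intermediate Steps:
d = 95506 (d = 2*47753 = 95506)
(-32228 + 46771)/(d - 8820) = (-32228 + 46771)/(95506 - 8820) = 14543/86686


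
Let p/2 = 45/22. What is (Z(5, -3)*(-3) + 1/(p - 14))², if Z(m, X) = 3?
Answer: 984064/11881 ≈ 82.827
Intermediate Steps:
p = 45/11 (p = 2*(45/22) = 45/11 ≈ 4.0909)
(Z(5, -3)*(-3) + 1/(p - 14))² = (3*(-3) + 1/(45/11 - 14))² = (-9 + 1/(-109/11))² = (-9 - 11/109)² = (-992/109)² = 984064/11881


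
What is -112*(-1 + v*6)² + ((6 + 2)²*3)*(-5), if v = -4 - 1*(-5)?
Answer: -3760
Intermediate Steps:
v = 1 (v = -4 + 5 = 1)
-112*(-1 + v*6)² + ((6 + 2)²*3)*(-5) = -112*(-1 + 1*6)² + ((6 + 2)²*3)*(-5) = -112*(-1 + 6)² + (8²*3)*(-5) = -112*5² + (64*3)*(-5) = -112*25 + 192*(-5) = -2800 - 960 = -3760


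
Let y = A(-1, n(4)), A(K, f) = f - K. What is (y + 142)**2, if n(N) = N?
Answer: 21609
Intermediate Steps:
y = 5 (y = 4 - 1*(-1) = 4 + 1 = 5)
(y + 142)**2 = (5 + 142)**2 = 147**2 = 21609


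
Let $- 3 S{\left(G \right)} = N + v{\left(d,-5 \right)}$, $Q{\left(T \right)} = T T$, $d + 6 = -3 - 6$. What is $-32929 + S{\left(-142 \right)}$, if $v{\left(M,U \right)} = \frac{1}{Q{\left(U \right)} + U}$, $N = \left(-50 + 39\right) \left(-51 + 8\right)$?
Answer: $- \frac{1985201}{60} \approx -33087.0$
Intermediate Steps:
$d = -15$ ($d = -6 - 9 = -15$)
$N = 473$ ($N = \left(-11\right) \left(-43\right) = 473$)
$Q{\left(T \right)} = T^{2}$
$v{\left(M,U \right)} = \frac{1}{U + U^{2}}$ ($v{\left(M,U \right)} = \frac{1}{U^{2} + U} = \frac{1}{U + U^{2}}$)
$S{\left(G \right)} = - \frac{9461}{60}$ ($S{\left(G \right)} = - \frac{473 + \frac{1}{\left(-5\right) \left(1 - 5\right)}}{3} = - \frac{473 - \frac{1}{5 \left(-4\right)}}{3} = - \frac{473 - - \frac{1}{20}}{3} = - \frac{473 + \frac{1}{20}}{3} = \left(- \frac{1}{3}\right) \frac{9461}{20} = - \frac{9461}{60}$)
$-32929 + S{\left(-142 \right)} = -32929 - \frac{9461}{60} = - \frac{1985201}{60}$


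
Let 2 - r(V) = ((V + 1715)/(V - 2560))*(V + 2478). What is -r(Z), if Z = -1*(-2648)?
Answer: 1016571/4 ≈ 2.5414e+5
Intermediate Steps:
Z = 2648
r(V) = 2 - (1715 + V)*(2478 + V)/(-2560 + V) (r(V) = 2 - (V + 1715)/(V - 2560)*(V + 2478) = 2 - (1715 + V)/(-2560 + V)*(2478 + V) = 2 - (1715 + V)*(2478 + V)/(-2560 + V))
-r(Z) = -(-4254890 - 1*2648² - 4191*2648)/(-2560 + 2648) = -(-4254890 - 1*7011904 - 11097768)/88 = -(-4254890 - 7011904 - 11097768)/88 = -(-22364562)/88 = -1*(-1016571/4) = 1016571/4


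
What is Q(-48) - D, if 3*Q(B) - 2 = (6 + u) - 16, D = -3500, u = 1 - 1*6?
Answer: 10487/3 ≈ 3495.7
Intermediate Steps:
u = -5 (u = 1 - 6 = -5)
Q(B) = -13/3 (Q(B) = ⅔ + ((6 - 5) - 16)/3 = ⅔ + (1 - 16)/3 = ⅔ + (⅓)*(-15) = ⅔ - 5 = -13/3)
Q(-48) - D = -13/3 - 1*(-3500) = -13/3 + 3500 = 10487/3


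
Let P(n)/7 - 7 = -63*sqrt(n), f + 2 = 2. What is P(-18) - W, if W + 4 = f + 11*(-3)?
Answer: 86 - 1323*I*sqrt(2) ≈ 86.0 - 1871.0*I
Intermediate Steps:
f = 0 (f = -2 + 2 = 0)
P(n) = 49 - 441*sqrt(n) (P(n) = 49 + 7*(-63*sqrt(n)) = 49 - 441*sqrt(n))
W = -37 (W = -4 + (0 + 11*(-3)) = -4 + (0 - 33) = -4 - 33 = -37)
P(-18) - W = (49 - 1323*I*sqrt(2)) - 1*(-37) = (49 - 1323*I*sqrt(2)) + 37 = 86 - 1323*I*sqrt(2)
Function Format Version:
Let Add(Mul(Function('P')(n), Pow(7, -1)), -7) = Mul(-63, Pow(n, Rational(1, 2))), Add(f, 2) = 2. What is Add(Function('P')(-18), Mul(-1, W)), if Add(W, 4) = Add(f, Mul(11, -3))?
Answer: Add(86, Mul(-1323, I, Pow(2, Rational(1, 2)))) ≈ Add(86.000, Mul(-1871.0, I))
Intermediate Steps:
f = 0 (f = Add(-2, 2) = 0)
Function('P')(n) = Add(49, Mul(-441, Pow(n, Rational(1, 2)))) (Function('P')(n) = Add(49, Mul(7, Mul(-63, Pow(n, Rational(1, 2))))) = Add(49, Mul(-441, Pow(n, Rational(1, 2)))))
W = -37 (W = Add(-4, Add(0, Mul(11, -3))) = Add(-4, Add(0, -33)) = Add(-4, -33) = -37)
Add(Function('P')(-18), Mul(-1, W)) = Add(Add(49, Mul(-441, Pow(-18, Rational(1, 2)))), Mul(-1, -37)) = Add(Add(49, Mul(-441, Mul(3, I, Pow(2, Rational(1, 2))))), 37) = Add(Add(49, Mul(-1323, I, Pow(2, Rational(1, 2)))), 37) = Add(86, Mul(-1323, I, Pow(2, Rational(1, 2))))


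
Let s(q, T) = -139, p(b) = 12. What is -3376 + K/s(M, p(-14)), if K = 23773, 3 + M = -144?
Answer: -493037/139 ≈ -3547.0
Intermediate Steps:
M = -147 (M = -3 - 144 = -147)
-3376 + K/s(M, p(-14)) = -3376 + 23773/(-139) = -3376 + 23773*(-1/139) = -3376 - 23773/139 = -493037/139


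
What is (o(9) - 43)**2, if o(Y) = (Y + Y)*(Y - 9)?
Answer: 1849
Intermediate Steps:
o(Y) = 2*Y*(-9 + Y) (o(Y) = (2*Y)*(-9 + Y) = 2*Y*(-9 + Y))
(o(9) - 43)**2 = (2*9*(-9 + 9) - 43)**2 = (2*9*0 - 43)**2 = (0 - 43)**2 = (-43)**2 = 1849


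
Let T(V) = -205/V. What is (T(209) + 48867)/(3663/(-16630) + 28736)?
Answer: 169842156740/99876087553 ≈ 1.7005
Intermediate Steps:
(T(209) + 48867)/(3663/(-16630) + 28736) = (-205/209 + 48867)/(3663/(-16630) + 28736) = (-205*1/209 + 48867)/(3663*(-1/16630) + 28736) = (-205/209 + 48867)/(-3663/16630 + 28736) = 10212998/(209*(477876017/16630)) = (10212998/209)*(16630/477876017) = 169842156740/99876087553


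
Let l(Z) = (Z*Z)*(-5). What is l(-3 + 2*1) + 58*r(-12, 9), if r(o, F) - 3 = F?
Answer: 691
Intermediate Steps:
r(o, F) = 3 + F
l(Z) = -5*Z² (l(Z) = Z²*(-5) = -5*Z²)
l(-3 + 2*1) + 58*r(-12, 9) = -5*(-3 + 2*1)² + 58*(3 + 9) = -5*(-3 + 2)² + 58*12 = -5*(-1)² + 696 = -5*1 + 696 = -5 + 696 = 691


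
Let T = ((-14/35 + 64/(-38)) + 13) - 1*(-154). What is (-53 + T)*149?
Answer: 1584168/95 ≈ 16675.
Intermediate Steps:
T = 15667/95 (T = ((-14*1/35 + 64*(-1/38)) + 13) + 154 = ((-⅖ - 32/19) + 13) + 154 = (-198/95 + 13) + 154 = 1037/95 + 154 = 15667/95 ≈ 164.92)
(-53 + T)*149 = (-53 + 15667/95)*149 = (10632/95)*149 = 1584168/95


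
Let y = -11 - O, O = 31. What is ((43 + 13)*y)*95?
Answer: -223440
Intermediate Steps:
y = -42 (y = -11 - 1*31 = -11 - 31 = -42)
((43 + 13)*y)*95 = ((43 + 13)*(-42))*95 = (56*(-42))*95 = -2352*95 = -223440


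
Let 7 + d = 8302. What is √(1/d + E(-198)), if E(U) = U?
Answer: I*√13623782655/8295 ≈ 14.071*I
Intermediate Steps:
d = 8295 (d = -7 + 8302 = 8295)
√(1/d + E(-198)) = √(1/8295 - 198) = √(-1642409/8295) = I*√13623782655/8295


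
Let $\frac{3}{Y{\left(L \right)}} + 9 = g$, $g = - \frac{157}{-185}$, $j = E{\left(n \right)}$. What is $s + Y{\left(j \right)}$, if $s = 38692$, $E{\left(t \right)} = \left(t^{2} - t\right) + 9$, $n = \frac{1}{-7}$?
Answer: $\frac{58346981}{1508} \approx 38692.0$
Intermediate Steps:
$n = - \frac{1}{7} \approx -0.14286$
$E{\left(t \right)} = 9 + t^{2} - t$
$j = \frac{449}{49}$ ($j = 9 + \left(- \frac{1}{7}\right)^{2} - - \frac{1}{7} = 9 + \frac{1}{49} + \frac{1}{7} = \frac{449}{49} \approx 9.1633$)
$g = \frac{157}{185}$ ($g = \left(-157\right) \left(- \frac{1}{185}\right) = \frac{157}{185} \approx 0.84865$)
$Y{\left(L \right)} = - \frac{555}{1508}$ ($Y{\left(L \right)} = \frac{3}{-9 + \frac{157}{185}} = \frac{3}{- \frac{1508}{185}} = 3 \left(- \frac{185}{1508}\right) = - \frac{555}{1508}$)
$s + Y{\left(j \right)} = 38692 - \frac{555}{1508} = \frac{58346981}{1508}$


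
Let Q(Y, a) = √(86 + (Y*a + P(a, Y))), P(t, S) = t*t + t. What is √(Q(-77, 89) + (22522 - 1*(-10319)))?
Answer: √(32841 + √1243) ≈ 181.32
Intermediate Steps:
P(t, S) = t + t² (P(t, S) = t² + t = t + t²)
Q(Y, a) = √(86 + Y*a + a*(1 + a)) (Q(Y, a) = √(86 + (Y*a + a*(1 + a))) = √(86 + Y*a + a*(1 + a)))
√(Q(-77, 89) + (22522 - 1*(-10319))) = √(√(86 - 77*89 + 89*(1 + 89)) + (22522 - 1*(-10319))) = √(√(86 - 6853 + 89*90) + (22522 + 10319)) = √(√(86 - 6853 + 8010) + 32841) = √(√1243 + 32841) = √(32841 + √1243)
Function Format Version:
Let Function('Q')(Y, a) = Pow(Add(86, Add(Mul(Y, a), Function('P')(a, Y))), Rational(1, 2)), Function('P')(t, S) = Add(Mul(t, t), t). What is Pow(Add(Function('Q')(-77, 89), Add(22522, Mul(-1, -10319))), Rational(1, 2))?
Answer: Pow(Add(32841, Pow(1243, Rational(1, 2))), Rational(1, 2)) ≈ 181.32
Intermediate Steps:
Function('P')(t, S) = Add(t, Pow(t, 2)) (Function('P')(t, S) = Add(Pow(t, 2), t) = Add(t, Pow(t, 2)))
Function('Q')(Y, a) = Pow(Add(86, Mul(Y, a), Mul(a, Add(1, a))), Rational(1, 2)) (Function('Q')(Y, a) = Pow(Add(86, Add(Mul(Y, a), Mul(a, Add(1, a)))), Rational(1, 2)) = Pow(Add(86, Mul(Y, a), Mul(a, Add(1, a))), Rational(1, 2)))
Pow(Add(Function('Q')(-77, 89), Add(22522, Mul(-1, -10319))), Rational(1, 2)) = Pow(Add(Pow(Add(86, Mul(-77, 89), Mul(89, Add(1, 89))), Rational(1, 2)), Add(22522, Mul(-1, -10319))), Rational(1, 2)) = Pow(Add(Pow(Add(86, -6853, Mul(89, 90)), Rational(1, 2)), Add(22522, 10319)), Rational(1, 2)) = Pow(Add(Pow(Add(86, -6853, 8010), Rational(1, 2)), 32841), Rational(1, 2)) = Pow(Add(Pow(1243, Rational(1, 2)), 32841), Rational(1, 2)) = Pow(Add(32841, Pow(1243, Rational(1, 2))), Rational(1, 2))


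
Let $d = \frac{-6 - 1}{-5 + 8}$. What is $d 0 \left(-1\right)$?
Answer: $0$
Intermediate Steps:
$d = - \frac{7}{3} \approx -2.3333$
$d 0 \left(-1\right) = \left(- \frac{7}{3}\right) 0 \left(-1\right) = 0 \left(-1\right) = 0$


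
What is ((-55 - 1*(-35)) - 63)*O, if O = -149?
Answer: 12367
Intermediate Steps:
((-55 - 1*(-35)) - 63)*O = ((-55 - 1*(-35)) - 63)*(-149) = ((-55 + 35) - 63)*(-149) = (-20 - 63)*(-149) = -83*(-149) = 12367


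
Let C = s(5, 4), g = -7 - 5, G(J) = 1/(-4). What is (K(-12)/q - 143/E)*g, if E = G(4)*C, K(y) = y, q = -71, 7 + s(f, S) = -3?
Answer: 242952/355 ≈ 684.37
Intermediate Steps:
s(f, S) = -10 (s(f, S) = -7 - 3 = -10)
G(J) = -¼
g = -12
C = -10
E = 5/2 (E = -¼*(-10) = 5/2 ≈ 2.5000)
(K(-12)/q - 143/E)*g = (-12/(-71) - 143/5/2)*(-12) = (-12*(-1/71) - 143*⅖)*(-12) = (12/71 - 286/5)*(-12) = -20246/355*(-12) = 242952/355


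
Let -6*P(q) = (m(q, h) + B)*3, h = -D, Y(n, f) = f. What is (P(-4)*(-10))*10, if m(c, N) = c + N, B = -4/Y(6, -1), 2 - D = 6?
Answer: 200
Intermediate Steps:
D = -4 (D = 2 - 1*6 = 2 - 6 = -4)
B = 4 (B = -4/(-1) = -4*(-1) = 4)
h = 4 (h = -1*(-4) = 4)
m(c, N) = N + c
P(q) = -4 - q/2 (P(q) = -((4 + q) + 4)*3/6 = -(8 + q)*3/6 = -(24 + 3*q)/6 = -4 - q/2)
(P(-4)*(-10))*10 = ((-4 - 1/2*(-4))*(-10))*10 = ((-4 + 2)*(-10))*10 = -2*(-10)*10 = 20*10 = 200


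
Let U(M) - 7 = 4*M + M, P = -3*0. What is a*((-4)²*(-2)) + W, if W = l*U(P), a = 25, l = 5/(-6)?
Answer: -4835/6 ≈ -805.83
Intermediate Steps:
l = -⅚ (l = 5*(-⅙) = -⅚ ≈ -0.83333)
P = 0
U(M) = 7 + 5*M (U(M) = 7 + (4*M + M) = 7 + 5*M)
W = -35/6 (W = -5*(7 + 5*0)/6 = -5*(7 + 0)/6 = -⅚*7 = -35/6 ≈ -5.8333)
a*((-4)²*(-2)) + W = 25*((-4)²*(-2)) - 35/6 = 25*(16*(-2)) - 35/6 = 25*(-32) - 35/6 = -800 - 35/6 = -4835/6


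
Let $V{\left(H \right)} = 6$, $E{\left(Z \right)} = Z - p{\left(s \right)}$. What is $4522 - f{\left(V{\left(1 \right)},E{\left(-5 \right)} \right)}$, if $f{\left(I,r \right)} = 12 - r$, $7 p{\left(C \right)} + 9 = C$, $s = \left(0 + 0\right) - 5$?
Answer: $4507$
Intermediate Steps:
$s = -5$ ($s = 0 - 5 = -5$)
$p{\left(C \right)} = - \frac{9}{7} + \frac{C}{7}$
$E{\left(Z \right)} = 2 + Z$ ($E{\left(Z \right)} = Z - \left(- \frac{9}{7} + \frac{1}{7} \left(-5\right)\right) = Z - \left(- \frac{9}{7} - \frac{5}{7}\right) = Z - -2 = Z + 2 = 2 + Z$)
$4522 - f{\left(V{\left(1 \right)},E{\left(-5 \right)} \right)} = 4522 - \left(12 - \left(2 - 5\right)\right) = 4522 - \left(12 - -3\right) = 4522 - \left(12 + 3\right) = 4522 - 15 = 4507$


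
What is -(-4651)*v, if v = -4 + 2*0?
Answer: -18604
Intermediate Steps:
v = -4 (v = -4 + 0 = -4)
-(-4651)*v = -(-4651)*(-4) = -1*18604 = -18604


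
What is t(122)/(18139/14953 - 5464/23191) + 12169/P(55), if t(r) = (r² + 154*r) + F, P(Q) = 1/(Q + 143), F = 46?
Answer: 828399840999448/338958357 ≈ 2.4440e+6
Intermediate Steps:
P(Q) = 1/(143 + Q)
t(r) = 46 + r² + 154*r (t(r) = (r² + 154*r) + 46 = 46 + r² + 154*r)
t(122)/(18139/14953 - 5464/23191) + 12169/P(55) = (46 + 122² + 154*122)/(18139/14953 - 5464/23191) + 12169/(1/(143 + 55)) = (46 + 14884 + 18788)/(18139*(1/14953) - 5464*1/23191) + 12169/(1/198) = 33718/(18139/14953 - 5464/23191) + 12169/(1/198) = 33718/(338958357/346775023) + 12169*198 = 33718*(346775023/338958357) + 2409462 = 11692560225514/338958357 + 2409462 = 828399840999448/338958357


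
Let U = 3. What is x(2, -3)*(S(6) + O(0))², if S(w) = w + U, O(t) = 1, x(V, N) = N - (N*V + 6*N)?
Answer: 2100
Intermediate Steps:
x(V, N) = -5*N - N*V (x(V, N) = N - (6*N + N*V) = N + (-6*N - N*V) = -5*N - N*V)
S(w) = 3 + w (S(w) = w + 3 = 3 + w)
x(2, -3)*(S(6) + O(0))² = (-1*(-3)*(5 + 2))*((3 + 6) + 1)² = (-1*(-3)*7)*(9 + 1)² = 21*10² = 21*100 = 2100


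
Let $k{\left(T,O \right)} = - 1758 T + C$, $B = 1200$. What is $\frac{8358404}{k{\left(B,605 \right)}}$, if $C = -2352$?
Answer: $- \frac{2089601}{527988} \approx -3.9577$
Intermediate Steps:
$k{\left(T,O \right)} = -2352 - 1758 T$ ($k{\left(T,O \right)} = - 1758 T - 2352 = -2352 - 1758 T$)
$\frac{8358404}{k{\left(B,605 \right)}} = \frac{8358404}{-2352 - 2109600} = \frac{8358404}{-2111952} = 8358404 \left(- \frac{1}{2111952}\right) = - \frac{2089601}{527988}$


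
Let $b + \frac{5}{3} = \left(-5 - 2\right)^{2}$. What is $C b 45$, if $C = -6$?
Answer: $-12780$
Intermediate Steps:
$b = \frac{142}{3}$ ($b = - \frac{5}{3} + \left(-5 - 2\right)^{2} = - \frac{5}{3} + \left(-7\right)^{2} = - \frac{5}{3} + 49 = \frac{142}{3} \approx 47.333$)
$C b 45 = \left(-6\right) \frac{142}{3} \cdot 45 = \left(-284\right) 45 = -12780$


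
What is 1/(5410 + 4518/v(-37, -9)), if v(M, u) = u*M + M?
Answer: 148/802939 ≈ 0.00018432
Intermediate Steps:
v(M, u) = M + M*u (v(M, u) = M*u + M = M + M*u)
1/(5410 + 4518/v(-37, -9)) = 1/(5410 + 4518/((-37*(1 - 9)))) = 1/(5410 + 4518/((-37*(-8)))) = 1/(5410 + 4518/296) = 1/(5410 + 4518*(1/296)) = 1/(5410 + 2259/148) = 1/(802939/148) = 148/802939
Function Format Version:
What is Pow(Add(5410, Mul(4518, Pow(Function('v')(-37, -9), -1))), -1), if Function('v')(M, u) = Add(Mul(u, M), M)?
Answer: Rational(148, 802939) ≈ 0.00018432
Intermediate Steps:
Function('v')(M, u) = Add(M, Mul(M, u)) (Function('v')(M, u) = Add(Mul(M, u), M) = Add(M, Mul(M, u)))
Pow(Add(5410, Mul(4518, Pow(Function('v')(-37, -9), -1))), -1) = Pow(Add(5410, Mul(4518, Pow(Mul(-37, Add(1, -9)), -1))), -1) = Pow(Add(5410, Mul(4518, Pow(Mul(-37, -8), -1))), -1) = Pow(Add(5410, Mul(4518, Pow(296, -1))), -1) = Pow(Add(5410, Mul(4518, Rational(1, 296))), -1) = Pow(Add(5410, Rational(2259, 148)), -1) = Pow(Rational(802939, 148), -1) = Rational(148, 802939)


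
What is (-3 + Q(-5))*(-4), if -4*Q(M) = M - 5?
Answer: 2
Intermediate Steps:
Q(M) = 5/4 - M/4 (Q(M) = -(M - 5)/4 = -(-5 + M)/4 = 5/4 - M/4)
(-3 + Q(-5))*(-4) = (-3 + (5/4 - 1/4*(-5)))*(-4) = (-3 + (5/4 + 5/4))*(-4) = (-3 + 5/2)*(-4) = -1/2*(-4) = 2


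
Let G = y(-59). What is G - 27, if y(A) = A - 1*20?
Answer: -106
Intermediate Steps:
y(A) = -20 + A (y(A) = A - 20 = -20 + A)
G = -79 (G = -20 - 59 = -79)
G - 27 = -79 - 27 = -106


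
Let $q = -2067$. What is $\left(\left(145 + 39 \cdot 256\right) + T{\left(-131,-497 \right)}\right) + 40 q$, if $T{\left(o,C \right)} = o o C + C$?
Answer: $-8602065$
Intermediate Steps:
$T{\left(o,C \right)} = C + C o^{2}$ ($T{\left(o,C \right)} = o^{2} C + C = C o^{2} + C = C + C o^{2}$)
$\left(\left(145 + 39 \cdot 256\right) + T{\left(-131,-497 \right)}\right) + 40 q = \left(\left(145 + 39 \cdot 256\right) - 497 \left(1 + \left(-131\right)^{2}\right)\right) + 40 \left(-2067\right) = \left(\left(145 + 9984\right) - 497 \left(1 + 17161\right)\right) - 82680 = \left(10129 - 8529514\right) - 82680 = -8519385 - 82680 = -8602065$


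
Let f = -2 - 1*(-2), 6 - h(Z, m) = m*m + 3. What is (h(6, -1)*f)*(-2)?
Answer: 0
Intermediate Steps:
h(Z, m) = 3 - m² (h(Z, m) = 6 - (m*m + 3) = 6 - (m² + 3) = 6 - (3 + m²) = 6 + (-3 - m²) = 3 - m²)
f = 0 (f = -2 + 2 = 0)
(h(6, -1)*f)*(-2) = ((3 - 1*(-1)²)*0)*(-2) = ((3 - 1*1)*0)*(-2) = ((3 - 1)*0)*(-2) = (2*0)*(-2) = 0*(-2) = 0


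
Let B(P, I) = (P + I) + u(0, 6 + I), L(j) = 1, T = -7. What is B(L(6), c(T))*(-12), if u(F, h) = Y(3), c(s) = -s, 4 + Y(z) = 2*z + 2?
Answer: -144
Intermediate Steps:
Y(z) = -2 + 2*z (Y(z) = -4 + (2*z + 2) = -4 + (2 + 2*z) = -2 + 2*z)
u(F, h) = 4 (u(F, h) = -2 + 2*3 = -2 + 6 = 4)
B(P, I) = 4 + I + P (B(P, I) = (P + I) + 4 = (I + P) + 4 = 4 + I + P)
B(L(6), c(T))*(-12) = (4 - 1*(-7) + 1)*(-12) = (4 + 7 + 1)*(-12) = 12*(-12) = -144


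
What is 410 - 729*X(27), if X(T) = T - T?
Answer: 410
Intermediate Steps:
X(T) = 0
410 - 729*X(27) = 410 - 729*0 = 410 + 0 = 410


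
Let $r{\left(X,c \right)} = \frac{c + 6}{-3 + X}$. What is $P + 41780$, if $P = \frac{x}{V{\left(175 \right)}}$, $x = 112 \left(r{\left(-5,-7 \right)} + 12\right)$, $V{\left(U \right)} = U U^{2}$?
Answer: $\frac{31987812694}{765625} \approx 41780.0$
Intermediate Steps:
$V{\left(U \right)} = U^{3}$
$r{\left(X,c \right)} = \frac{6 + c}{-3 + X}$
$x = 1358$ ($x = 112 \left(\frac{6 - 7}{-3 - 5} + 12\right) = 112 \left(\frac{1}{-8} \left(-1\right) + 12\right) = 112 \left(\left(- \frac{1}{8}\right) \left(-1\right) + 12\right) = 112 \left(\frac{1}{8} + 12\right) = 112 \cdot \frac{97}{8} = 1358$)
$P = \frac{194}{765625}$ ($P = \frac{1358}{175^{3}} = \frac{1358}{5359375} = 1358 \cdot \frac{1}{5359375} = \frac{194}{765625} \approx 0.00025339$)
$P + 41780 = \frac{194}{765625} + 41780 = \frac{31987812694}{765625}$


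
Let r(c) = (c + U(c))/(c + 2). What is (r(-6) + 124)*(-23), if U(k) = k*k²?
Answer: -8257/2 ≈ -4128.5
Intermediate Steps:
U(k) = k³
r(c) = (c + c³)/(2 + c) (r(c) = (c + c³)/(c + 2) = (c + c³)/(2 + c))
(r(-6) + 124)*(-23) = ((-6 + (-6)³)/(2 - 6) + 124)*(-23) = ((-6 - 216)/(-4) + 124)*(-23) = (-¼*(-222) + 124)*(-23) = (111/2 + 124)*(-23) = (359/2)*(-23) = -8257/2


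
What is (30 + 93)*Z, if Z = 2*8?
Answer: 1968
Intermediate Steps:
Z = 16
(30 + 93)*Z = (30 + 93)*16 = 123*16 = 1968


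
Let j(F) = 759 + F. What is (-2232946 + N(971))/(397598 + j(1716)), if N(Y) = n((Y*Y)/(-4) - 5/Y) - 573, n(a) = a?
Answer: -9590486427/1553883532 ≈ -6.1719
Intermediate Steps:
N(Y) = -573 - 5/Y - Y**2/4 (N(Y) = ((Y*Y)/(-4) - 5/Y) - 573 = (Y**2*(-1/4) - 5/Y) - 573 = (-Y**2/4 - 5/Y) - 573 = (-5/Y - Y**2/4) - 573 = -573 - 5/Y - Y**2/4)
(-2232946 + N(971))/(397598 + j(1716)) = (-2232946 + (-573 - 5/971 - 1/4*971**2))/(397598 + (759 + 1716)) = (-2232946 + (-573 - 5*1/971 - 1/4*942841))/(397598 + 2475) = (-2232946 + (-573 - 5/971 - 942841/4))/400073 = (-2232946 - 917724163/3884)*(1/400073) = -9590486427/3884*1/400073 = -9590486427/1553883532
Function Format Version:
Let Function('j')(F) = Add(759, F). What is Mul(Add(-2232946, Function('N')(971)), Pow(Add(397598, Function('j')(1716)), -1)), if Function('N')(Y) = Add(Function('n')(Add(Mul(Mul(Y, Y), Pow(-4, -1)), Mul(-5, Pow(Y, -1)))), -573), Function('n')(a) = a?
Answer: Rational(-9590486427, 1553883532) ≈ -6.1719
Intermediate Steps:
Function('N')(Y) = Add(-573, Mul(-5, Pow(Y, -1)), Mul(Rational(-1, 4), Pow(Y, 2))) (Function('N')(Y) = Add(Add(Mul(Mul(Y, Y), Pow(-4, -1)), Mul(-5, Pow(Y, -1))), -573) = Add(Add(Mul(Pow(Y, 2), Rational(-1, 4)), Mul(-5, Pow(Y, -1))), -573) = Add(Add(Mul(Rational(-1, 4), Pow(Y, 2)), Mul(-5, Pow(Y, -1))), -573) = Add(Add(Mul(-5, Pow(Y, -1)), Mul(Rational(-1, 4), Pow(Y, 2))), -573) = Add(-573, Mul(-5, Pow(Y, -1)), Mul(Rational(-1, 4), Pow(Y, 2))))
Mul(Add(-2232946, Function('N')(971)), Pow(Add(397598, Function('j')(1716)), -1)) = Mul(Add(-2232946, Add(-573, Mul(-5, Pow(971, -1)), Mul(Rational(-1, 4), Pow(971, 2)))), Pow(Add(397598, Add(759, 1716)), -1)) = Mul(Add(-2232946, Add(-573, Mul(-5, Rational(1, 971)), Mul(Rational(-1, 4), 942841))), Pow(Add(397598, 2475), -1)) = Mul(Add(-2232946, Add(-573, Rational(-5, 971), Rational(-942841, 4))), Pow(400073, -1)) = Mul(Add(-2232946, Rational(-917724163, 3884)), Rational(1, 400073)) = Mul(Rational(-9590486427, 3884), Rational(1, 400073)) = Rational(-9590486427, 1553883532)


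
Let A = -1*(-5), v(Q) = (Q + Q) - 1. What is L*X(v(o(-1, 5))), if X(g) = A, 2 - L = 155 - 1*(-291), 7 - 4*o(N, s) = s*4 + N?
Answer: -2220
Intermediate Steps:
o(N, s) = 7/4 - s - N/4 (o(N, s) = 7/4 - (s*4 + N)/4 = 7/4 - (4*s + N)/4 = 7/4 - (N + 4*s)/4 = 7/4 + (-s - N/4) = 7/4 - s - N/4)
L = -444 (L = 2 - (155 - 1*(-291)) = 2 - (155 + 291) = 2 - 1*446 = 2 - 446 = -444)
v(Q) = -1 + 2*Q (v(Q) = 2*Q - 1 = -1 + 2*Q)
A = 5
X(g) = 5
L*X(v(o(-1, 5))) = -444*5 = -2220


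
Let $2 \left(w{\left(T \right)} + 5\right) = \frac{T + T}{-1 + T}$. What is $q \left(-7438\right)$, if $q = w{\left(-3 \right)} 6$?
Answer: $189669$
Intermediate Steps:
$w{\left(T \right)} = -5 + \frac{T}{-1 + T}$ ($w{\left(T \right)} = -5 + \frac{\left(T + T\right) \frac{1}{-1 + T}}{2} = -5 + \frac{2 T \frac{1}{-1 + T}}{2} = -5 + \frac{T}{-1 + T}$)
$q = - \frac{51}{2}$ ($q = \frac{5 - -12}{-1 - 3} \cdot 6 = \frac{5 + 12}{-4} \cdot 6 = \left(- \frac{1}{4}\right) 17 \cdot 6 = \left(- \frac{17}{4}\right) 6 = - \frac{51}{2} \approx -25.5$)
$q \left(-7438\right) = \left(- \frac{51}{2}\right) \left(-7438\right) = 189669$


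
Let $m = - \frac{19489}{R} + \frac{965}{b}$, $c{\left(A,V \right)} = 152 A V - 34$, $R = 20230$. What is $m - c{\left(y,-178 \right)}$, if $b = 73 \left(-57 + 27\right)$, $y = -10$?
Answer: $- \frac{599268247453}{2215185} \approx -2.7053 \cdot 10^{5}$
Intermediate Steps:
$b = -2190$ ($b = 73 \left(-30\right) = -2190$)
$c{\left(A,V \right)} = -34 + 152 A V$ ($c{\left(A,V \right)} = 152 A V - 34 = -34 + 152 A V$)
$m = - \frac{3110143}{2215185}$ ($m = - \frac{19489}{20230} + \frac{965}{-2190} = \left(-19489\right) \frac{1}{20230} + 965 \left(- \frac{1}{2190}\right) = - \frac{19489}{20230} - \frac{193}{438} = - \frac{3110143}{2215185} \approx -1.404$)
$m - c{\left(y,-178 \right)} = - \frac{3110143}{2215185} - \left(-34 + 152 \left(-10\right) \left(-178\right)\right) = - \frac{3110143}{2215185} - \left(-34 + 270560\right) = - \frac{3110143}{2215185} - 270526 = - \frac{599268247453}{2215185}$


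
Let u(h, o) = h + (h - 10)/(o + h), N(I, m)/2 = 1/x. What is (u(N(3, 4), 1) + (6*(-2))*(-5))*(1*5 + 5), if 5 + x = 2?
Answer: 820/3 ≈ 273.33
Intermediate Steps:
x = -3 (x = -5 + 2 = -3)
N(I, m) = -⅔ (N(I, m) = 2/(-3) = 2*(-⅓) = -⅔)
u(h, o) = h + (-10 + h)/(h + o)
(u(N(3, 4), 1) + (6*(-2))*(-5))*(1*5 + 5) = ((-10 - ⅔ + (-⅔)² - ⅔*1)/(-⅔ + 1) + (6*(-2))*(-5))*(1*5 + 5) = ((-10 - ⅔ + 4/9 - ⅔)/(⅓) - 12*(-5))*(5 + 5) = (3*(-98/9) + 60)*10 = (-98/3 + 60)*10 = (82/3)*10 = 820/3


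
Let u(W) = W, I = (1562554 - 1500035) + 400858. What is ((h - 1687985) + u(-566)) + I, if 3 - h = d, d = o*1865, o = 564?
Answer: -2277031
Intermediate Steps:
I = 463377 (I = 62519 + 400858 = 463377)
d = 1051860 (d = 564*1865 = 1051860)
h = -1051857 (h = 3 - 1*1051860 = 3 - 1051860 = -1051857)
((h - 1687985) + u(-566)) + I = ((-1051857 - 1687985) - 566) + 463377 = (-2739842 - 566) + 463377 = -2740408 + 463377 = -2277031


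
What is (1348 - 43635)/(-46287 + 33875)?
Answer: 42287/12412 ≈ 3.4069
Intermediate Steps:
(1348 - 43635)/(-46287 + 33875) = -42287/(-12412) = -42287*(-1/12412) = 42287/12412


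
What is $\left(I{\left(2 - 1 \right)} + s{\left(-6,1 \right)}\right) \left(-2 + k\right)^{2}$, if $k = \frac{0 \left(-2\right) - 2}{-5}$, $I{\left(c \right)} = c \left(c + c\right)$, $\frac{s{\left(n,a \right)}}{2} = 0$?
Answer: $\frac{128}{25} \approx 5.12$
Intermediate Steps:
$s{\left(n,a \right)} = 0$ ($s{\left(n,a \right)} = 2 \cdot 0 = 0$)
$I{\left(c \right)} = 2 c^{2}$ ($I{\left(c \right)} = c 2 c = 2 c^{2}$)
$k = \frac{2}{5}$ ($k = \left(0 - 2\right) \left(- \frac{1}{5}\right) = \left(-2\right) \left(- \frac{1}{5}\right) = \frac{2}{5} \approx 0.4$)
$\left(I{\left(2 - 1 \right)} + s{\left(-6,1 \right)}\right) \left(-2 + k\right)^{2} = \left(2 \left(2 - 1\right)^{2} + 0\right) \left(-2 + \frac{2}{5}\right)^{2} = \left(2 \cdot 1^{2} + 0\right) \left(- \frac{8}{5}\right)^{2} = \left(2 \cdot 1 + 0\right) \frac{64}{25} = \left(2 + 0\right) \frac{64}{25} = 2 \cdot \frac{64}{25} = \frac{128}{25}$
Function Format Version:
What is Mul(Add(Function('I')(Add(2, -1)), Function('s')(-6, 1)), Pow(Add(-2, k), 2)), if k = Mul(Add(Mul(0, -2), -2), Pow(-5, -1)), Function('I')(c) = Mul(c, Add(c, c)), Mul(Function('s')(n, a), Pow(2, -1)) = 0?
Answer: Rational(128, 25) ≈ 5.1200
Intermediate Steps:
Function('s')(n, a) = 0 (Function('s')(n, a) = Mul(2, 0) = 0)
Function('I')(c) = Mul(2, Pow(c, 2)) (Function('I')(c) = Mul(c, Mul(2, c)) = Mul(2, Pow(c, 2)))
k = Rational(2, 5) (k = Mul(Add(0, -2), Rational(-1, 5)) = Mul(-2, Rational(-1, 5)) = Rational(2, 5) ≈ 0.40000)
Mul(Add(Function('I')(Add(2, -1)), Function('s')(-6, 1)), Pow(Add(-2, k), 2)) = Mul(Add(Mul(2, Pow(Add(2, -1), 2)), 0), Pow(Add(-2, Rational(2, 5)), 2)) = Mul(Add(Mul(2, Pow(1, 2)), 0), Pow(Rational(-8, 5), 2)) = Mul(Add(Mul(2, 1), 0), Rational(64, 25)) = Mul(Add(2, 0), Rational(64, 25)) = Mul(2, Rational(64, 25)) = Rational(128, 25)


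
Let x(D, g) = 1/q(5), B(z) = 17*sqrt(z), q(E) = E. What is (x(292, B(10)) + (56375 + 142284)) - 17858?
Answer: 904006/5 ≈ 1.8080e+5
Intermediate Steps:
x(D, g) = 1/5
(x(292, B(10)) + (56375 + 142284)) - 17858 = (1/5 + (56375 + 142284)) - 17858 = (1/5 + 198659) - 17858 = 993296/5 - 17858 = 904006/5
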